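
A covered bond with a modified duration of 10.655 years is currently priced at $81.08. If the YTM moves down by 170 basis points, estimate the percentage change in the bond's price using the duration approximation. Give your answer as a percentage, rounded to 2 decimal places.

+18.11%

Duration approximation: ΔP/P ≈ -D_mod · Δy = -10.655 × (-0.017) = +0.181135.
As a percentage: +18.1135%.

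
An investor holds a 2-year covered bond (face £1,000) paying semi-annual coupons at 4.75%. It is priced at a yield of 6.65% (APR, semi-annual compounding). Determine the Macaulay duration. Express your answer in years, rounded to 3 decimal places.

1.930 years

Periodic yield y = 0.03325. Discount each cash flow and weight by its period:
  t   CF        PV=CF/(1+0.03325)^t    t·PV
  1        23.75        22.9857        22.9857
  2        23.75        22.2460        44.4921
  3        23.75        21.5302        64.5905
  4     1,023.75       898.1984     3,592.7934
  Σ                    964.9603     3,724.8618
Price P = Σ PV = 964.9603.
Macaulay duration = Σ(t·PV) / P = 3,724.8618 / 964.9603 = 3.86012 half-year periods.
In years: 3.86012 / 2 = 1.93006 years.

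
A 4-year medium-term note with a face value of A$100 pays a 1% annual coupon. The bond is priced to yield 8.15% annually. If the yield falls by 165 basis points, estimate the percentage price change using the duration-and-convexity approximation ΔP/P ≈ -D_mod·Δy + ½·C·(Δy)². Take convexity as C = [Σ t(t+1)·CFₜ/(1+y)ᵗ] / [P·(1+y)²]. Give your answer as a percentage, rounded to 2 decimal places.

+6.22%

With y = 0.0815:
  t   CF        PV=CF/(1+0.0815)^t    t·PV        t(t+1)·PV
  1         1.00         0.9246         0.9246           1.8493
  2         1.00         0.8550         1.7099           5.1298
  3         1.00         0.7905         2.3716           9.4864
  4       101.00        73.8270       295.3080       1,476.5402
  Σ                     76.3971       300.3142       1,493.0057
P = 76.3971; D_Mac = 3.93096 yrs; D_mod = 3.63473 yrs; C = 16.70826.
Duration effect: -3.63473 × (-0.0165) = +0.059973
Convexity effect: 0.5 × 16.70826 × (-0.0165)² = +0.0022744
ΔP/P ≈ +0.059973 + 0.0022744 = +0.062247 = +6.2247%.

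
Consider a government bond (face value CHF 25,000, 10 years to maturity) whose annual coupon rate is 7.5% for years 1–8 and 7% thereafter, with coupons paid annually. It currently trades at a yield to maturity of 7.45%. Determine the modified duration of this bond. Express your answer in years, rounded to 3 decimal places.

Periodic yield y = 0.0745. First find Macaulay duration:
  t   CF        PV=CF/(1+0.0745)^t    t·PV
  1     1,875.00     1,744.9977     1,744.9977
  2     1,875.00     1,624.0090     3,248.0180
  3     1,875.00     1,511.4090     4,534.2271
  4     1,875.00     1,406.6161     5,626.4645
  5     1,875.00     1,309.0890     6,545.4450
  6     1,875.00     1,218.3239     7,309.9432
  7     1,875.00     1,133.8519     7,936.9633
  8     1,875.00     1,055.2368     8,441.8941
  9     1,750.00       916.6009     8,249.4079
  10   26,750.00    13,039.4594   130,394.5945
  Σ                 24,959.5937   184,031.9553
P = 24,959.5937; Macaulay duration = 184,031.9553 / 24,959.5937 = 7.37320 years.
Modified duration = D_Mac / (1 + y) = 7.37320 / 1.0745 = 6.86198 years.

6.862 years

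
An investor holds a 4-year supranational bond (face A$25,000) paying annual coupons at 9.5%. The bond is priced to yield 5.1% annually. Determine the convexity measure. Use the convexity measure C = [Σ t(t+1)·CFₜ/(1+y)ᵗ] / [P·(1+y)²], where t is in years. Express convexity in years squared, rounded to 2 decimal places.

With y = 0.051:
  t   CF        PV=CF/(1+0.051)^t    t·PV        t(t+1)·PV
  1     2,375.00     2,259.7526     2,259.7526       4,519.5052
  2     2,375.00     2,150.0976     4,300.1953      12,900.5858
  3     2,375.00     2,045.7637     6,137.2911      24,549.1643
  4    27,375.00    22,435.8880    89,743.5521     448,717.7604
  Σ                 28,891.5020   102,440.7910     490,687.0157
P = 28,891.5020.
Convexity = Σ t(t+1)·PV / [P·(1+y)²] = 490,687.0157 / (28,891.5020 × 1.104601) = 15.37549.

15.38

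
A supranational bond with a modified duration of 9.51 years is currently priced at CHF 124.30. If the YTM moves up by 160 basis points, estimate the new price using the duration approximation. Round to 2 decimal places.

Duration approximation: ΔP/P ≈ -D_mod · Δy = -9.51 × (+0.016) = -0.152160.
New price ≈ 124.30 × (1 - 0.152160) = 105.386512.

CHF 105.39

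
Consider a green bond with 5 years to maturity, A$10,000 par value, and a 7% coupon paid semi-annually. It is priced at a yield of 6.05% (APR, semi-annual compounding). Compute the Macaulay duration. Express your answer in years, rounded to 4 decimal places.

Periodic yield y = 0.03025. Discount each cash flow and weight by its period:
  t   CF        PV=CF/(1+0.03025)^t    t·PV
  1       350.00       339.7234       339.7234
  2       350.00       329.7485       659.4970
  3       350.00       320.0665       960.1994
  4       350.00       310.6687     1,242.6749
  5       350.00       301.5469     1,507.7347
  6       350.00       292.6930     1,756.1579
  7       350.00       284.0990     1,988.6929
  8       350.00       275.7573     2,206.0586
  9       350.00       267.6606     2,408.9453
  10   10,350.00     7,682.7043    76,827.0430
  Σ                 10,404.6682    89,896.7271
Price P = Σ PV = 10,404.6682.
Macaulay duration = Σ(t·PV) / P = 89,896.7271 / 10,404.6682 = 8.64004 half-year periods.
In years: 8.64004 / 2 = 4.32002 years.

4.3200 years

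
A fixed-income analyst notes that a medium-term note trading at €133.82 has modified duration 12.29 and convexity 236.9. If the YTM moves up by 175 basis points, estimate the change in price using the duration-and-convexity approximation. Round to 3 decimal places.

-€23.927

Duration effect: -D_mod·Δy = -12.29 × (+0.0175) = -0.215075
Convexity effect: ½·C·(Δy)² = 0.5 × 236.9 × (0.0175)² = +0.0362753125
ΔP/P ≈ -0.215075 + 0.0362753125 = -0.1787996875
ΔP ≈ 133.82 × (-0.1787996875) = -23.92697418125.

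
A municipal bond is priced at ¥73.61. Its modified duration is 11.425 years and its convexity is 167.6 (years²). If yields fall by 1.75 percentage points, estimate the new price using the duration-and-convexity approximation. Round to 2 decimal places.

Duration effect: -D_mod·Δy = -11.425 × (-0.0175) = +0.1999375
Convexity effect: ½·C·(Δy)² = 0.5 × 167.6 × (-0.0175)² = +0.02566375
ΔP/P ≈ +0.1999375 + 0.02566375 = +0.22560125
New price ≈ 73.61 × (1 + 0.22560125) = 90.2165080125.

¥90.22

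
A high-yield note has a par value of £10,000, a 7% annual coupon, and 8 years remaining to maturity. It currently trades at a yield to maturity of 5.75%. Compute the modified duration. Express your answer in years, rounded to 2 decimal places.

6.11 years

Periodic yield y = 0.0575. First find Macaulay duration:
  t   CF        PV=CF/(1+0.0575)^t    t·PV
  1       700.00       661.9385       661.9385
  2       700.00       625.9466     1,251.8932
  3       700.00       591.9117     1,775.7350
  4       700.00       559.7274     2,238.9094
  5       700.00       529.2930     2,646.4651
  6       700.00       500.5135     3,003.0809
  7       700.00       473.2988     3,313.0916
  8    10,700.00     6,841.3336    54,730.6689
  Σ                 10,783.9631    69,621.7828
P = 10,783.9631; Macaulay duration = 69,621.7828 / 10,783.9631 = 6.45605 years.
Modified duration = D_Mac / (1 + y) = 6.45605 / 1.0575 = 6.10501 years.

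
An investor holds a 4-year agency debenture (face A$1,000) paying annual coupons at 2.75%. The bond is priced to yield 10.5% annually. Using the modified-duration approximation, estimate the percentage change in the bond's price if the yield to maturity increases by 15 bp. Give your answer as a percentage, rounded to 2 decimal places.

-0.52%

Periodic yield y = 0.105. Modified duration first:
  t   CF        PV=CF/(1+0.105)^t    t·PV
  1        27.50        24.8869        24.8869
  2        27.50        22.5221        45.0441
  3        27.50        20.3820        61.1459
  4     1,027.50       689.1801     2,756.7203
  Σ                    756.9710     2,887.7972
P = 756.9710; D_Mac = 3.81494 yrs; D_mod = 3.81494/(1+0.105) = 3.45243 yrs.
ΔP/P ≈ -D_mod · Δy = -3.45243 × (+0.0015) = -0.005179 = -0.5179%.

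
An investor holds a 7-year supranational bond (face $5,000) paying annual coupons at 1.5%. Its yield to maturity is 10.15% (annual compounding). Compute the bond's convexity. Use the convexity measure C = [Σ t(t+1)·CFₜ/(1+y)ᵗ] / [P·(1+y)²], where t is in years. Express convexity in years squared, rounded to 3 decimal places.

With y = 0.1015:
  t   CF        PV=CF/(1+0.1015)^t    t·PV        t(t+1)·PV
  1        75.00        68.0890        68.0890         136.1779
  2        75.00        61.8148       123.6295         370.8886
  3        75.00        56.1187       168.3562         673.4246
  4        75.00        50.9475       203.7902       1,018.9509
  5        75.00        46.2529       231.2644       1,387.5863
  6        75.00        41.9908       251.9449       1,763.6140
  7     5,075.00     2,579.5535    18,056.8744     144,454.9949
  Σ                  2,904.7672    19,103.9485     149,805.6373
P = 2,904.7672.
Convexity = Σ t(t+1)·PV / [P·(1+y)²] = 149,805.6373 / (2,904.7672 × 1.213302) = 42.50576.

42.506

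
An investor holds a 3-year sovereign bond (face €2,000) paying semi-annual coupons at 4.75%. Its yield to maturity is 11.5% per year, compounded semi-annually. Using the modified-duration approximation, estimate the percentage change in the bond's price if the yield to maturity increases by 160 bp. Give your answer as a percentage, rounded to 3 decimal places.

-4.254%

Periodic yield y = 0.0575. Modified duration first:
  t   CF        PV=CF/(1+0.0575)^t    t·PV
  1        47.50        44.9173        44.9173
  2        47.50        42.4749        84.9499
  3        47.50        40.1654       120.4963
  4        47.50        37.9815       151.9260
  5        47.50        35.9163       179.5816
  6     2,047.50     1,464.0019     8,784.0117
  Σ                  1,665.4574     9,365.8827
P = 1,665.4574; D_Mac = 5.62361 half-year periods = 2.81180 yrs; D_mod = 2.81180/(1+0.0575) = 2.65892 yrs.
ΔP/P ≈ -D_mod · Δy = -2.65892 × (+0.016) = -0.042543 = -4.2543%.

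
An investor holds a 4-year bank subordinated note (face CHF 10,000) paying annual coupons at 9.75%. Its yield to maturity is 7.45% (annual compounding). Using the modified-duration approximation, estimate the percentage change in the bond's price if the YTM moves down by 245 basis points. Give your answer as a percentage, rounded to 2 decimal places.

Periodic yield y = 0.0745. Modified duration first:
  t   CF        PV=CF/(1+0.0745)^t    t·PV
  1       975.00       907.3988       907.3988
  2       975.00       844.4847     1,688.9694
  3       975.00       785.9327     2,357.7981
  4    10,975.00     8,233.3931    32,933.5723
  Σ                 10,771.2092    37,887.7385
P = 10,771.2092; D_Mac = 3.51750 yrs; D_mod = 3.51750/(1+0.0745) = 3.27362 yrs.
ΔP/P ≈ -D_mod · Δy = -3.27362 × (-0.0245) = +0.080204 = +8.0204%.

+8.02%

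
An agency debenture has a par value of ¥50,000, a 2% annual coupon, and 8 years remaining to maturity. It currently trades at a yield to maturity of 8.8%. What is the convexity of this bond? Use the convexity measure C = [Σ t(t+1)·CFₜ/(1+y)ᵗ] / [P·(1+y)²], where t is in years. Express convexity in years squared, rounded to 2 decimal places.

With y = 0.088:
  t   CF        PV=CF/(1+0.088)^t    t·PV        t(t+1)·PV
  1     1,000.00       919.1176       919.1176       1,838.2353
  2     1,000.00       844.7772     1,689.5545       5,068.6635
  3     1,000.00       776.4497     2,329.3490       9,317.3961
  4     1,000.00       713.6486     2,854.5944      14,272.9720
  5     1,000.00       655.9270     3,279.6351      19,677.8107
  6     1,000.00       602.8741     3,617.2446      25,320.7123
  7     1,000.00       554.1122     3,878.7856      31,030.2846
  8    51,000.00    25,974.0106   207,792.0847   1,870,128.7622
  Σ                 31,040.9171   226,360.3656   1,976,654.8367
P = 31,040.9171.
Convexity = Σ t(t+1)·PV / [P·(1+y)²] = 1,976,654.8367 / (31,040.9171 × 1.183744) = 53.79458.

53.79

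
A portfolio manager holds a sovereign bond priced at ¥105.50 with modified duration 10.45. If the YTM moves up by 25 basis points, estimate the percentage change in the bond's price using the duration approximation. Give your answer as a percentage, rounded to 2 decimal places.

-2.61%

Duration approximation: ΔP/P ≈ -D_mod · Δy = -10.45 × (+0.0025) = -0.026125.
As a percentage: -2.6125%.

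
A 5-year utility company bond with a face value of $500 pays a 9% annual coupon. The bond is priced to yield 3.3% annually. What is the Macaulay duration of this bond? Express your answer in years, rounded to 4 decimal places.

4.3296 years

Periodic yield y = 0.033. Discount each cash flow and weight by its year:
  t   CF        PV=CF/(1+0.033)^t    t·PV
  1        45.00        43.5624        43.5624
  2        45.00        42.1708        84.3416
  3        45.00        40.8236       122.4709
  4        45.00        39.5195       158.0779
  5       545.00       463.3348     2,316.6739
  Σ                    629.4111     2,725.1267
Price P = Σ PV = 629.4111.
Macaulay duration = Σ(t·PV) / P = 2,725.1267 / 629.4111 = 4.32964 years.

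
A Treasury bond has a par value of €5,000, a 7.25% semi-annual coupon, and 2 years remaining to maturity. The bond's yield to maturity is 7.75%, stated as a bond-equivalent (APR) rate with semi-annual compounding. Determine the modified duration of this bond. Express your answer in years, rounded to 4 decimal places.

1.8262 years

Periodic yield y = 0.03875. First find Macaulay duration:
  t   CF        PV=CF/(1+0.03875)^t    t·PV
  1       181.25       174.4886       174.4886
  2       181.25       167.9794       335.9587
  3       181.25       161.7130       485.1390
  4     5,181.25     4,450.3114    17,801.2456
  Σ                  4,954.4923    18,796.8319
P = 4,954.4923; Macaulay duration = 18,796.8319 / 4,954.4923 = 3.79390 half-year periods = 1.89695 years.
Modified duration = D_Mac / (1 + y) = 1.89695 / 1.03875 = 1.82618 years.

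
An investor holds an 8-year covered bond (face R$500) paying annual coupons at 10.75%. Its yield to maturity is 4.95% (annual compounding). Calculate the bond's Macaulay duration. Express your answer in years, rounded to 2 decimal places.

Periodic yield y = 0.0495. Discount each cash flow and weight by its year:
  t   CF        PV=CF/(1+0.0495)^t    t·PV
  1        53.75        51.2149        51.2149
  2        53.75        48.7993        97.5986
  3        53.75        46.4977       139.4930
  4        53.75        44.3046       177.2183
  5        53.75        42.2149       211.0747
  6        53.75        40.2239       241.3432
  7        53.75        38.3267       268.2869
  8       553.75       376.2307     3,009.8454
  Σ                    687.8126     4,196.0750
Price P = Σ PV = 687.8126.
Macaulay duration = Σ(t·PV) / P = 4,196.0750 / 687.8126 = 6.10061 years.

6.10 years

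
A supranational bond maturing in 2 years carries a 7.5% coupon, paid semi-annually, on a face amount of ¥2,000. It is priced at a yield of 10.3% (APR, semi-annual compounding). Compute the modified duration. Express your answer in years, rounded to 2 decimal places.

Periodic yield y = 0.0515. First find Macaulay duration:
  t   CF        PV=CF/(1+0.0515)^t    t·PV
  1        75.00        71.3267        71.3267
  2        75.00        67.8333       135.6665
  3        75.00        64.5109       193.5328
  4     2,075.00     1,697.3875     6,789.5499
  Σ                  1,901.0584     7,190.0759
P = 1,901.0584; Macaulay duration = 7,190.0759 / 1,901.0584 = 3.78214 half-year periods = 1.89107 years.
Modified duration = D_Mac / (1 + y) = 1.89107 / 1.0515 = 1.79845 years.

1.80 years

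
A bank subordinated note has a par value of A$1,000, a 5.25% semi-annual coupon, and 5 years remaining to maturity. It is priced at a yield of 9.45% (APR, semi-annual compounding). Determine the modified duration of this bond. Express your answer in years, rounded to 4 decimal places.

Periodic yield y = 0.04725. First find Macaulay duration:
  t   CF        PV=CF/(1+0.04725)^t    t·PV
  1        26.25        25.0656        25.0656
  2        26.25        23.9347        47.8695
  3        26.25        22.8548        68.5645
  4        26.25        21.8237        87.2947
  5        26.25        20.8390       104.1951
  6        26.25        19.8988       119.3929
  7        26.25        19.0010       133.0071
  8        26.25        18.1437       145.1498
  9        26.25        17.3251       155.9260
  10    1,026.25       646.7694     6,467.6942
  Σ                    835.6560     7,354.1594
P = 835.6560; Macaulay duration = 7,354.1594 / 835.6560 = 8.80046 half-year periods = 4.40023 years.
Modified duration = D_Mac / (1 + y) = 4.40023 / 1.04725 = 4.20170 years.

4.2017 years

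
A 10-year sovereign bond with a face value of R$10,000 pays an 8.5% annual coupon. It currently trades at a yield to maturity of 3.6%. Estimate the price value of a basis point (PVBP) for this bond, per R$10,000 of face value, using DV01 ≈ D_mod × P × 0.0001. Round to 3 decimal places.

R$10.313

Periodic yield y = 0.036.
  t   CF        PV=CF/(1+0.036)^t    t·PV
  1       850.00       820.4633       820.4633
  2       850.00       791.9530     1,583.9060
  3       850.00       764.4334     2,293.3002
  4       850.00       737.8701     2,951.4803
  5       850.00       712.2298     3,561.1491
  6       850.00       687.4805     4,124.8831
  7       850.00       663.5912     4,645.1386
  8       850.00       640.5321     5,124.2566
  9       850.00       618.2742     5,564.4678
  10   10,850.00     7,617.8459    76,178.4592
  Σ                 14,054.6736   106,847.5043
P = 14,054.6736; D_Mac = 7.60228 yrs; D_mod = 7.33810 yrs.
DV01 ≈ 7.33810 × 14,054.6736 × 0.0001 = 10.313466.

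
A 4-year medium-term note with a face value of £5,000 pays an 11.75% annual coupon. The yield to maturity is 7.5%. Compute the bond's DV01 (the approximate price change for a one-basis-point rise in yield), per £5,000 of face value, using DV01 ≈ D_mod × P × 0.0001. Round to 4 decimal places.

Periodic yield y = 0.075.
  t   CF        PV=CF/(1+0.075)^t    t·PV
  1       587.50       546.5116       546.5116
  2       587.50       508.3829     1,016.7658
  3       587.50       472.9143     1,418.7430
  4     5,587.50     4,183.9230    16,735.6918
  Σ                  5,711.7318    19,717.7123
P = 5,711.7318; D_Mac = 3.45214 yrs; D_mod = 3.21130 yrs.
DV01 ≈ 3.21130 × 5,711.7318 × 0.0001 = 1.834206.

£1.8342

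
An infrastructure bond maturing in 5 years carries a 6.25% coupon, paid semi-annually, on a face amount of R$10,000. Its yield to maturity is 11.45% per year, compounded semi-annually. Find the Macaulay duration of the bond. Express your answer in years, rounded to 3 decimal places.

4.284 years

Periodic yield y = 0.05725. Discount each cash flow and weight by its period:
  t   CF        PV=CF/(1+0.05725)^t    t·PV
  1       312.50       295.5782       295.5782
  2       312.50       279.5726       559.1452
  3       312.50       264.4338       793.3014
  4       312.50       250.1147     1,000.4589
  5       312.50       236.5710     1,182.8551
  6       312.50       223.7607     1,342.5643
  7       312.50       211.6441     1,481.5087
  8       312.50       200.1836     1,601.4687
  9       312.50       189.3437     1,704.0930
  10   10,312.50     5,909.9938    59,099.9377
  Σ                  8,061.1961    69,060.9112
Price P = Σ PV = 8,061.1961.
Macaulay duration = Σ(t·PV) / P = 69,060.9112 / 8,061.1961 = 8.56708 half-year periods.
In years: 8.56708 / 2 = 4.28354 years.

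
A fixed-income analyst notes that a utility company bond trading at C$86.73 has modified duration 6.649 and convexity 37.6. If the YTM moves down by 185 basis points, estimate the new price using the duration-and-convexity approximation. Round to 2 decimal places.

Duration effect: -D_mod·Δy = -6.649 × (-0.0185) = +0.1230065
Convexity effect: ½·C·(Δy)² = 0.5 × 37.6 × (-0.0185)² = +0.0064343
ΔP/P ≈ +0.1230065 + 0.0064343 = +0.1294408
New price ≈ 86.73 × (1 + 0.1294408) = 97.956400584.

C$97.96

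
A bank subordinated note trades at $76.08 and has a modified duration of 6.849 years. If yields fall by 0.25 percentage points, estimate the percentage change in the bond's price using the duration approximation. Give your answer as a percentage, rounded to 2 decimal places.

+1.71%

Duration approximation: ΔP/P ≈ -D_mod · Δy = -6.849 × (-0.0025) = +0.0171225.
As a percentage: +1.71225%.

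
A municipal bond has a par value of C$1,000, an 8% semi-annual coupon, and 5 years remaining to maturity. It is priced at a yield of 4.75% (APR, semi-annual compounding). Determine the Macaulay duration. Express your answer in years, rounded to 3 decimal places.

4.277 years

Periodic yield y = 0.02375. Discount each cash flow and weight by its period:
  t   CF        PV=CF/(1+0.02375)^t    t·PV
  1        40.00        39.0720        39.0720
  2        40.00        38.1656        76.3312
  3        40.00        37.2802       111.8406
  4        40.00        36.4153       145.6613
  5        40.00        35.5705       177.8527
  6        40.00        34.7453       208.4720
  7        40.00        33.9393       237.5749
  8        40.00        33.1519       265.2154
  9        40.00        32.3828       291.4454
  10    1,040.00       822.4210     8,224.2100
  Σ                  1,143.1441     9,777.6756
Price P = Σ PV = 1,143.1441.
Macaulay duration = Σ(t·PV) / P = 9,777.6756 / 1,143.1441 = 8.55332 half-year periods.
In years: 8.55332 / 2 = 4.27666 years.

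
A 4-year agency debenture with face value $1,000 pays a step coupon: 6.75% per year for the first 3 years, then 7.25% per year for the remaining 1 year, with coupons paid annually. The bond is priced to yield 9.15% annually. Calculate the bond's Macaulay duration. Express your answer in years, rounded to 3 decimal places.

3.621 years

Periodic yield y = 0.0915. Discount each cash flow and weight by its year:
  t   CF        PV=CF/(1+0.0915)^t    t·PV
  1        67.50        61.8415        61.8415
  2        67.50        56.6574       113.3147
  3        67.50        51.9078       155.7234
  4     1,072.50       755.6181     3,022.4723
  Σ                    926.0247     3,353.3519
Price P = Σ PV = 926.0247.
Macaulay duration = Σ(t·PV) / P = 3,353.3519 / 926.0247 = 3.62123 years.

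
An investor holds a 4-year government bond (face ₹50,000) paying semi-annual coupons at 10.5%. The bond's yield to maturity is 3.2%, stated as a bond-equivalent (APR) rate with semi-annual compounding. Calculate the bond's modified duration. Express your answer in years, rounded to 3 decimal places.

Periodic yield y = 0.016. First find Macaulay duration:
  t   CF        PV=CF/(1+0.016)^t    t·PV
  1     2,625.00     2,583.6614     2,583.6614
  2     2,625.00     2,542.9738     5,085.9477
  3     2,625.00     2,502.9270     7,508.7810
  4     2,625.00     2,463.5108     9,854.0433
  5     2,625.00     2,424.7154    12,123.5769
  6     2,625.00     2,386.5309    14,319.1853
  7     2,625.00     2,348.9477    16,442.6341
  8    52,625.00    46,349.2216   370,793.7731
  Σ                 63,602.4887   438,711.6029
P = 63,602.4887; Macaulay duration = 438,711.6029 / 63,602.4887 = 6.89771 half-year periods = 3.44886 years.
Modified duration = D_Mac / (1 + y) = 3.44886 / 1.016 = 3.39454 years.

3.395 years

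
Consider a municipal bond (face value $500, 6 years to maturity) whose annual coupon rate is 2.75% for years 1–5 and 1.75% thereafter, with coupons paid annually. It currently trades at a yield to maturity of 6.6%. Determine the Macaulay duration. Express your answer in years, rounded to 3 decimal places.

Periodic yield y = 0.066. Discount each cash flow and weight by its year:
  t   CF        PV=CF/(1+0.066)^t    t·PV
  1        13.75        12.8987        12.8987
  2        13.75        12.1001        24.2002
  3        13.75        11.3509        34.0528
  4        13.75        10.6481        42.5926
  5        13.75         9.9889        49.9444
  6       508.75       346.7059     2,080.2352
  Σ                    403.6926     2,243.9238
Price P = Σ PV = 403.6926.
Macaulay duration = Σ(t·PV) / P = 2,243.9238 / 403.6926 = 5.55850 years.

5.558 years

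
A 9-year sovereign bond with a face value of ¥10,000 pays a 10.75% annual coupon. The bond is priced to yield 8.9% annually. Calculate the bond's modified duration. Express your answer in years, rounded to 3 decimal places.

5.825 years

Periodic yield y = 0.089. First find Macaulay duration:
  t   CF        PV=CF/(1+0.089)^t    t·PV
  1     1,075.00       987.1442       987.1442
  2     1,075.00       906.4685     1,812.9369
  3     1,075.00       832.3861     2,497.1583
  4     1,075.00       764.3582     3,057.4329
  5     1,075.00       701.8900     3,509.4501
  6     1,075.00       644.5271     3,867.1626
  7     1,075.00       591.8523     4,142.9658
  8     1,075.00       543.4823     4,347.8586
  9    11,075.00     5,141.5352    46,273.8172
  Σ                 11,113.6439    70,495.9267
P = 11,113.6439; Macaulay duration = 70,495.9267 / 11,113.6439 = 6.34319 years.
Modified duration = D_Mac / (1 + y) = 6.34319 / 1.089 = 5.82478 years.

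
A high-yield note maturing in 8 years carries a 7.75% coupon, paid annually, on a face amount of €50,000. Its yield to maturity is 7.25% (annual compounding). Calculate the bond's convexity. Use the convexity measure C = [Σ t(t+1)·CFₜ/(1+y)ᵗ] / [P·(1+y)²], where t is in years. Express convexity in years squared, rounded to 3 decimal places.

44.945

With y = 0.0725:
  t   CF        PV=CF/(1+0.0725)^t    t·PV        t(t+1)·PV
  1     3,875.00     3,613.0536     3,613.0536       7,226.1072
  2     3,875.00     3,368.8146     6,737.6291      20,212.8873
  3     3,875.00     3,141.0858     9,423.2575      37,693.0300
  4     3,875.00     2,928.7514    11,715.0054      58,575.0272
  5     3,875.00     2,730.7705    13,653.8525      81,923.1150
  6     3,875.00     2,546.1730    15,277.0378     106,939.2643
  7     3,875.00     2,374.0540    16,618.3783     132,947.0264
  8    53,875.00    30,775.7664   246,206.1309   2,215,855.1781
  Σ                 51,478.4692   323,244.3451   2,661,371.6356
P = 51,478.4692.
Convexity = Σ t(t+1)·PV / [P·(1+y)²] = 2,661,371.6356 / (51,478.4692 × 1.150256) = 44.94540.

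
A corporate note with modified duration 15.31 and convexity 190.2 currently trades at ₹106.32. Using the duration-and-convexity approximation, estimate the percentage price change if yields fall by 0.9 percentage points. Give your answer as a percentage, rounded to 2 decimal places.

Duration effect: -D_mod·Δy = -15.31 × (-0.009) = +0.137790
Convexity effect: ½·C·(Δy)² = 0.5 × 190.2 × (-0.009)² = +0.0077031
ΔP/P ≈ +0.137790 + 0.0077031 = +0.1454931
= +14.54931%.

+14.55%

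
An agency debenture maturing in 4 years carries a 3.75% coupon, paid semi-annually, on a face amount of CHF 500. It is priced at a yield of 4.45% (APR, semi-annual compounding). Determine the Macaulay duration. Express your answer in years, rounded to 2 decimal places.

Periodic yield y = 0.02225. Discount each cash flow and weight by its period:
  t   CF        PV=CF/(1+0.02225)^t    t·PV
  1        9.375         9.1709         9.1709
  2        9.375         8.9713        17.9427
  3        9.375         8.7761        26.3282
  4        9.375         8.5850        34.3402
  5        9.375         8.3982        41.9909
  6        9.375         8.2154        49.2924
  7        9.375         8.0366        56.2561
  8      509.375       427.1503     3,417.2021
  Σ                    487.3038     3,652.5235
Price P = Σ PV = 487.3038.
Macaulay duration = Σ(t·PV) / P = 3,652.5235 / 487.3038 = 7.49537 half-year periods.
In years: 7.49537 / 2 = 3.74769 years.

3.75 years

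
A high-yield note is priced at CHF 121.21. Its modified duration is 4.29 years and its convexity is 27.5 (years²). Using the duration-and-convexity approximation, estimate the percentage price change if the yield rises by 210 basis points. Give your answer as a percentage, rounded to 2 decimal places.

Duration effect: -D_mod·Δy = -4.29 × (+0.021) = -0.090090
Convexity effect: ½·C·(Δy)² = 0.5 × 27.5 × (0.021)² = +0.00606375
ΔP/P ≈ -0.090090 + 0.00606375 = -0.08402625
= -8.402625%.

-8.40%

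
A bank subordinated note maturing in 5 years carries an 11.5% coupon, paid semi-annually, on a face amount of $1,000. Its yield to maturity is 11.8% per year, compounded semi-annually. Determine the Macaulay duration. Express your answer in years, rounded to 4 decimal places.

Periodic yield y = 0.059. Discount each cash flow and weight by its period:
  t   CF        PV=CF/(1+0.059)^t    t·PV
  1        57.50        54.2965        54.2965
  2        57.50        51.2715       102.5430
  3        57.50        48.4150       145.2450
  4        57.50        45.7177       182.8706
  5        57.50        43.1706       215.8530
  6        57.50        40.7654       244.5926
  7        57.50        38.4943       269.4599
  8        57.50        36.3496       290.7972
  9        57.50        34.3245       308.9205
  10    1,057.50       596.1023     5,961.0227
  Σ                    988.9074     7,775.6010
Price P = Σ PV = 988.9074.
Macaulay duration = Σ(t·PV) / P = 7,775.6010 / 988.9074 = 7.86282 half-year periods.
In years: 7.86282 / 2 = 3.93141 years.

3.9314 years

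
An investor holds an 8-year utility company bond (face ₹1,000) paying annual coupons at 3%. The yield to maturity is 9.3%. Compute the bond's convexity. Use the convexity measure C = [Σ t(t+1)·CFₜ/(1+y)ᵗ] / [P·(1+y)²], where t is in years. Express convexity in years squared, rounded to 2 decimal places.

With y = 0.093:
  t   CF        PV=CF/(1+0.093)^t    t·PV        t(t+1)·PV
  1        30.00        27.4474        27.4474          54.8948
  2        30.00        25.1120        50.2240         150.6719
  3        30.00        22.9753        68.9258         275.7033
  4        30.00        21.0204        84.0815         420.4076
  5        30.00        19.2318        96.1591         576.9547
  6        30.00        17.5954       105.5727         739.0087
  7        30.00        16.0983       112.6881         901.5050
  8     1,030.00       505.6802     4,045.4414      36,408.9727
  Σ                    655.1608     4,590.5400      39,528.1188
P = 655.1608.
Convexity = Σ t(t+1)·PV / [P·(1+y)²] = 39,528.1188 / (655.1608 × 1.194649) = 50.50309.

50.50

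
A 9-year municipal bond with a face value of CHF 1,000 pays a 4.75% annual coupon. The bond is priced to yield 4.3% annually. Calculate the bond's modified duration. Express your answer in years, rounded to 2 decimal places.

Periodic yield y = 0.043. First find Macaulay duration:
  t   CF        PV=CF/(1+0.043)^t    t·PV
  1        47.50        45.5417        45.5417
  2        47.50        43.6641        87.3283
  3        47.50        41.8640       125.5920
  4        47.50        40.1381       160.5522
  5        47.50        38.4833       192.4164
  6        47.50        36.8967       221.3803
  7        47.50        35.3756       247.6290
  8        47.50        33.9171       271.3371
  9     1,047.50       717.1256     6,454.1308
  Σ                  1,033.0063     7,805.9078
P = 1,033.0063; Macaulay duration = 7,805.9078 / 1,033.0063 = 7.55650 years.
Modified duration = D_Mac / (1 + y) = 7.55650 / 1.043 = 7.24496 years.

7.24 years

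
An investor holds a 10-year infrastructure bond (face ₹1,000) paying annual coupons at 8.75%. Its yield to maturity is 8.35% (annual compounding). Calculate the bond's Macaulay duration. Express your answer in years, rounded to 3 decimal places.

7.097 years

Periodic yield y = 0.0835. Discount each cash flow and weight by its year:
  t   CF        PV=CF/(1+0.0835)^t    t·PV
  1        87.50        80.7568        80.7568
  2        87.50        74.5333       149.0666
  3        87.50        68.7894       206.3681
  4        87.50        63.4881       253.9524
  5        87.50        58.5954       292.9770
  6        87.50        54.0797       324.4784
  7        87.50        49.9121       349.3845
  8        87.50        46.0656       368.5248
  9        87.50        42.5156       382.6400
  10    1,087.50       487.6858     4,876.8580
  Σ                  1,026.4217     7,285.0066
Price P = Σ PV = 1,026.4217.
Macaulay duration = Σ(t·PV) / P = 7,285.0066 / 1,026.4217 = 7.09748 years.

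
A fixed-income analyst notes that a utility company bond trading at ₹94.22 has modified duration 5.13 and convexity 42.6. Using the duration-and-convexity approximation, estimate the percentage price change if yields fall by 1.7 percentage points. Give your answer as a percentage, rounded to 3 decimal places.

+9.337%

Duration effect: -D_mod·Δy = -5.13 × (-0.017) = +0.087210
Convexity effect: ½·C·(Δy)² = 0.5 × 42.6 × (-0.017)² = +0.0061557
ΔP/P ≈ +0.087210 + 0.0061557 = +0.0933657
= +9.33657%.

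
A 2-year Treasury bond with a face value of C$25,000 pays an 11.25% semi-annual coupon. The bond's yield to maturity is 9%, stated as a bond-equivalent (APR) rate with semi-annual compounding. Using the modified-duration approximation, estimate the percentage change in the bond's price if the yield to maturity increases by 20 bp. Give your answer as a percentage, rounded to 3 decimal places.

-0.354%

Periodic yield y = 0.045. Modified duration first:
  t   CF        PV=CF/(1+0.045)^t    t·PV
  1     1,406.25     1,345.6938     1,345.6938
  2     1,406.25     1,287.7452     2,575.4905
  3     1,406.25     1,232.2921     3,696.8763
  4    26,406.25    22,143.2605    88,573.0419
  Σ                 26,008.9916    96,191.1025
P = 26,008.9916; D_Mac = 3.69838 half-year periods = 1.84919 yrs; D_mod = 1.84919/(1+0.045) = 1.76956 yrs.
ΔP/P ≈ -D_mod · Δy = -1.76956 × (+0.002) = -0.003539 = -0.3539%.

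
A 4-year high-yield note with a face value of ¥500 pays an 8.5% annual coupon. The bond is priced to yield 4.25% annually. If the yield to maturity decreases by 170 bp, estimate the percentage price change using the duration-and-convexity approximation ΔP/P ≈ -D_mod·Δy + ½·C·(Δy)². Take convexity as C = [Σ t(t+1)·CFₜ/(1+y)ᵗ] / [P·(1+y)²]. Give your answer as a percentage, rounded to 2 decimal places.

+6.08%

With y = 0.0425:
  t   CF        PV=CF/(1+0.0425)^t    t·PV        t(t+1)·PV
  1        42.50        40.7674        40.7674          81.5348
  2        42.50        39.1054        78.2108         234.6324
  3        42.50        37.5112       112.5335         450.1342
  4       542.50       459.2990     1,837.1959       9,185.9797
  Σ                    576.6830     2,068.7077       9,952.2811
P = 576.6830; D_Mac = 3.58725 yrs; D_mod = 3.44101 yrs; C = 15.87937.
Duration effect: -3.44101 × (-0.017) = +0.058497
Convexity effect: 0.5 × 15.87937 × (-0.017)² = +0.0022946
ΔP/P ≈ +0.058497 + 0.0022946 = +0.060792 = +6.0792%.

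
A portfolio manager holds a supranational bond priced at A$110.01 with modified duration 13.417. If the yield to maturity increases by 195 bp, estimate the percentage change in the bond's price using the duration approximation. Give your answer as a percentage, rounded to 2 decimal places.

-26.16%

Duration approximation: ΔP/P ≈ -D_mod · Δy = -13.417 × (+0.0195) = -0.2616315.
As a percentage: -26.16315%.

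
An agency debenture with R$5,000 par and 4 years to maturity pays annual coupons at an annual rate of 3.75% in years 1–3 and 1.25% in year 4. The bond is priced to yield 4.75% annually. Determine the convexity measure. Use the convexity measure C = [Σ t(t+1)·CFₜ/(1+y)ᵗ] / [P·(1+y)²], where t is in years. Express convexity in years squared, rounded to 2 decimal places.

With y = 0.0475:
  t   CF        PV=CF/(1+0.0475)^t    t·PV        t(t+1)·PV
  1       187.50       178.9976       178.9976         357.9952
  2       187.50       170.8808       341.7616       1,025.2847
  3       187.50       163.1320       489.3960       1,957.5841
  4     5,062.50     4,204.8345    16,819.3381      84,096.6905
  Σ                  4,717.8449    17,829.4933      87,437.5545
P = 4,717.8449.
Convexity = Σ t(t+1)·PV / [P·(1+y)²] = 87,437.5545 / (4,717.8449 × 1.097256) = 16.89065.

16.89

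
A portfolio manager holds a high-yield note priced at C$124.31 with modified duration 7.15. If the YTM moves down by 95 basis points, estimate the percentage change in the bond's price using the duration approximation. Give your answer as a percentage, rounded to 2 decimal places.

+6.79%

Duration approximation: ΔP/P ≈ -D_mod · Δy = -7.15 × (-0.0095) = +0.067925.
As a percentage: +6.7925%.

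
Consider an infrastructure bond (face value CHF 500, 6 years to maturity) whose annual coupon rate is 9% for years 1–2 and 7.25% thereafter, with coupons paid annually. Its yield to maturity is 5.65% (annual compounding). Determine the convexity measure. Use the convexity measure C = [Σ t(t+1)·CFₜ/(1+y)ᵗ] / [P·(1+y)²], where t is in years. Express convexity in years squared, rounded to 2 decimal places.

29.49

With y = 0.0565:
  t   CF        PV=CF/(1+0.0565)^t    t·PV        t(t+1)·PV
  1        45.00        42.5935        42.5935          85.1869
  2        45.00        40.3156        80.6313         241.8938
  3        36.25        30.7397        92.2191         368.8763
  4        36.25        29.0958       116.3831         581.9156
  5        36.25        27.5398       137.6989         826.1935
  6       536.25       385.6118     2,313.6707      16,195.6949
  Σ                    555.8961     2,783.1965      18,299.7610
P = 555.8961.
Convexity = Σ t(t+1)·PV / [P·(1+y)²] = 18,299.7610 / (555.8961 × 1.116192) = 29.49258.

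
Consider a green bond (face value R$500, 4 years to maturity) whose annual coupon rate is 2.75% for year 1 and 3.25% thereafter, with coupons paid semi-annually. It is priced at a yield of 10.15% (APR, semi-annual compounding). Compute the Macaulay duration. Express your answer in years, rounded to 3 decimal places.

Periodic yield y = 0.05075. Discount each cash flow and weight by its period:
  t   CF        PV=CF/(1+0.05075)^t    t·PV
  1        6.875         6.5429         6.5429
  2        6.875         6.2269        12.4539
  3        8.125         7.0037        21.0110
  4        8.125         6.6654        26.6616
  5        8.125         6.3435        31.7173
  6        8.125         6.0371        36.2225
  7        8.125         5.7455        40.2185
  8      508.125       341.9601     2,735.6804
  Σ                    386.5250     2,910.5080
Price P = Σ PV = 386.5250.
Macaulay duration = Σ(t·PV) / P = 2,910.5080 / 386.5250 = 7.52993 half-year periods.
In years: 7.52993 / 2 = 3.76497 years.

3.765 years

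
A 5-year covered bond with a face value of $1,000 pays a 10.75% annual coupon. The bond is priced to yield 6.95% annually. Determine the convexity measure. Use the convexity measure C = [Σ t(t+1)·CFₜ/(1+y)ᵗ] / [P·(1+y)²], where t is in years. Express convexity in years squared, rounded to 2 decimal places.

20.58

With y = 0.0695:
  t   CF        PV=CF/(1+0.0695)^t    t·PV        t(t+1)·PV
  1       107.50       100.5143       100.5143         201.0285
  2       107.50        93.9825       187.9650         563.8949
  3       107.50        87.8752       263.6255       1,054.5018
  4       107.50        82.1647       328.6588       1,643.2941
  5     1,107.50       791.4797     3,957.3986      23,744.3915
  Σ                  1,156.0163     4,838.1621      27,207.1109
P = 1,156.0163.
Convexity = Σ t(t+1)·PV / [P·(1+y)²] = 27,207.1109 / (1,156.0163 × 1.143830) = 20.57581.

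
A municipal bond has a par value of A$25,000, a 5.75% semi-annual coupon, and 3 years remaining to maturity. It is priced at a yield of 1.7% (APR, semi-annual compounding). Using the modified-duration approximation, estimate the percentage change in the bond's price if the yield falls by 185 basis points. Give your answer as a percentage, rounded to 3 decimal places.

+5.156%

Periodic yield y = 0.0085. Modified duration first:
  t   CF        PV=CF/(1+0.0085)^t    t·PV
  1       718.75       712.6921       712.6921
  2       718.75       706.6853     1,413.3706
  3       718.75       700.7291     2,102.1873
  4       718.75       694.8231     2,779.2924
  5       718.75       688.9669     3,444.8344
  6    25,718.75    24,445.2477   146,671.4860
  Σ                 27,949.1441   157,123.8628
P = 27,949.1441; D_Mac = 5.62178 half-year periods = 2.81089 yrs; D_mod = 2.81089/(1+0.0085) = 2.78720 yrs.
ΔP/P ≈ -D_mod · Δy = -2.78720 × (-0.0185) = +0.051563 = +5.1563%.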